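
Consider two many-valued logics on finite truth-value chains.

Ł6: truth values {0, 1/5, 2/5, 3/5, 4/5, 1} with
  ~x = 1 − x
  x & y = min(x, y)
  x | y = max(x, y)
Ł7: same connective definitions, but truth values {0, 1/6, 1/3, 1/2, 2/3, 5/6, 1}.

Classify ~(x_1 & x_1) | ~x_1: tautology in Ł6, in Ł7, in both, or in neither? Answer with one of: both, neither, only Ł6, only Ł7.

In Ł6: at x_1 = 1/5 the value is 4/5 — not a tautology.
In Ł7: at x_1 = 1/6 the value is 5/6 — not a tautology.

neither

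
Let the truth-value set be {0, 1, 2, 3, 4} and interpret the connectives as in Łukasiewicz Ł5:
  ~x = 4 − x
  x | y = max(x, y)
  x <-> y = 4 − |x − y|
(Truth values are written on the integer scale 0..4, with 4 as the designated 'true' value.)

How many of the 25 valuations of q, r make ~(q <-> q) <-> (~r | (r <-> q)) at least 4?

1

value 4: 1 assignment (counts)
value 3: 2 assignments
value 2: 4 assignments
value 1: 9 assignments
value 0: 9 assignments
So 1 of the 25 assignments meets the threshold.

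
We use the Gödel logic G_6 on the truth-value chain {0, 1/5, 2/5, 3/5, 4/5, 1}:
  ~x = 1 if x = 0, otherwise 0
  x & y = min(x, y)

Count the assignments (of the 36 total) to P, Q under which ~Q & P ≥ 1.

value 1: 1 assignment (counts)
value 4/5: 1 assignment
value 3/5: 1 assignment
value 2/5: 1 assignment
value 1/5: 1 assignment
value 0: 31 assignments
So 1 of the 36 assignments meets the threshold.

1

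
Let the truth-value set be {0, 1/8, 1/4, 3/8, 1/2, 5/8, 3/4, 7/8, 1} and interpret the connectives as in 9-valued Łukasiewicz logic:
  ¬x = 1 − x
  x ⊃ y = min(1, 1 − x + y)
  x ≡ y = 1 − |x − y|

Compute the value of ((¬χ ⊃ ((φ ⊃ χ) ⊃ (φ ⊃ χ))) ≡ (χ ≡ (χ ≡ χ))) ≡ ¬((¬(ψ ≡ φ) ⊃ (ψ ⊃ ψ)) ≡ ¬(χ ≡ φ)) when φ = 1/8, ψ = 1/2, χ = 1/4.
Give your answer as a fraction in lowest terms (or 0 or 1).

3/8

¬χ = ¬1/4 = 3/4
φ ⊃ χ = 1/8 ⊃ 1/4 = 1
φ ⊃ χ = 1/8 ⊃ 1/4 = 1
(φ ⊃ χ) ⊃ (φ ⊃ χ) = 1 ⊃ 1 = 1
¬χ ⊃ ((φ ⊃ χ) ⊃ (φ ⊃ χ)) = 3/4 ⊃ 1 = 1
χ ≡ χ = 1/4 ≡ 1/4 = 1
χ ≡ (χ ≡ χ) = 1/4 ≡ 1 = 1/4
(¬χ ⊃ ((φ ⊃ χ) ⊃ (φ ⊃ χ))) ≡ (χ ≡ (χ ≡ χ)) = 1 ≡ 1/4 = 1/4
ψ ≡ φ = 1/2 ≡ 1/8 = 5/8
¬(ψ ≡ φ) = ¬5/8 = 3/8
ψ ⊃ ψ = 1/2 ⊃ 1/2 = 1
¬(ψ ≡ φ) ⊃ (ψ ⊃ ψ) = 3/8 ⊃ 1 = 1
χ ≡ φ = 1/4 ≡ 1/8 = 7/8
¬(χ ≡ φ) = ¬7/8 = 1/8
(¬(ψ ≡ φ) ⊃ (ψ ⊃ ψ)) ≡ ¬(χ ≡ φ) = 1 ≡ 1/8 = 1/8
¬((¬(ψ ≡ φ) ⊃ (ψ ⊃ ψ)) ≡ ¬(χ ≡ φ)) = ¬1/8 = 7/8
((¬χ ⊃ ((φ ⊃ χ) ⊃ (φ ⊃ χ))) ≡ (χ ≡ (χ ≡ χ))) ≡ ¬((¬(ψ ≡ φ) ⊃ (ψ ⊃ ψ)) ≡ ¬(χ ≡ φ)) = 1/4 ≡ 7/8 = 3/8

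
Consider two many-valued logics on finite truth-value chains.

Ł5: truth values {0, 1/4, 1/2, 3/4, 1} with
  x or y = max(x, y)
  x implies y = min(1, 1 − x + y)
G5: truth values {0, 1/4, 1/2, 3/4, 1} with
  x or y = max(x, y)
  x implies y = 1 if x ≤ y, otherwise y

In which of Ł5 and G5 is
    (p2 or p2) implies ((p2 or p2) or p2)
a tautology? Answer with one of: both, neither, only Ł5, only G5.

both

In Ł5: every assignment gives 1 — tautology.
In G5: every assignment gives 1 — tautology.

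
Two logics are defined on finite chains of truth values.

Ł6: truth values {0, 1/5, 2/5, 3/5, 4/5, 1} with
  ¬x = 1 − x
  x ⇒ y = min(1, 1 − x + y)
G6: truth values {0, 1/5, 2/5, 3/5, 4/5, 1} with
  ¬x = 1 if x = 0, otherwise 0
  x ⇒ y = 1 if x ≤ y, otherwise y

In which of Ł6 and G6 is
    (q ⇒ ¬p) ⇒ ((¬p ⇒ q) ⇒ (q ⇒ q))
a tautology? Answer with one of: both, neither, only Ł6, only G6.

both

In Ł6: every assignment gives 1 — tautology.
In G6: every assignment gives 1 — tautology.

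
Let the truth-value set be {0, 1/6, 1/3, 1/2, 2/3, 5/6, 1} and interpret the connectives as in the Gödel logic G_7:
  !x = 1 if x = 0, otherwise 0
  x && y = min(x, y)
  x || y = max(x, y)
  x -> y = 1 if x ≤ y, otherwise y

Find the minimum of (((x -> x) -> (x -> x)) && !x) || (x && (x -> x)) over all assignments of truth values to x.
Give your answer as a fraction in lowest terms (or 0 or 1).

Take x = 1/6:
x -> x = 1/6 -> 1/6 = 1
x -> x = 1/6 -> 1/6 = 1
(x -> x) -> (x -> x) = 1 -> 1 = 1
!x = !1/6 = 0
((x -> x) -> (x -> x)) && !x = 1 && 0 = 0
x -> x = 1/6 -> 1/6 = 1
x && (x -> x) = 1/6 && 1 = 1/6
(((x -> x) -> (x -> x)) && !x) || (x && (x -> x)) = 0 || 1/6 = 1/6
No assignment yields a value below 1/6, so this is the minimum.

1/6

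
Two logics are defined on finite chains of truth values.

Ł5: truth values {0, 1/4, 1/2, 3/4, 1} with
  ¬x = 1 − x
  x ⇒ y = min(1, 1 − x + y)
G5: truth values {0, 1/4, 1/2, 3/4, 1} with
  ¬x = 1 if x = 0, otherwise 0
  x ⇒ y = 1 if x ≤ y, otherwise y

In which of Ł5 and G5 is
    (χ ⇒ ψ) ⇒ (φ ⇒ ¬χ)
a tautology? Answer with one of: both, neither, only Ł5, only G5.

neither

In Ł5: at φ = 1/4, ψ = 1, χ = 1 the value is 3/4 — not a tautology.
In G5: at φ = 1/4, ψ = 1/4, χ = 1/4 the value is 0 — not a tautology.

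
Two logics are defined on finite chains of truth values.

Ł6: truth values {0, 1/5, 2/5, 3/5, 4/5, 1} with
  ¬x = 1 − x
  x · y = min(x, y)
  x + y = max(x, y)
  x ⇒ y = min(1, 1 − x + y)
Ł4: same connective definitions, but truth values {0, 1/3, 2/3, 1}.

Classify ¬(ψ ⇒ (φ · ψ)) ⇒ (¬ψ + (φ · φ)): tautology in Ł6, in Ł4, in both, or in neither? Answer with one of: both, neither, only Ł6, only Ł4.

In Ł6: at φ = 0, ψ = 3/5 the value is 4/5 — not a tautology.
In Ł4: at φ = 0, ψ = 2/3 the value is 2/3 — not a tautology.

neither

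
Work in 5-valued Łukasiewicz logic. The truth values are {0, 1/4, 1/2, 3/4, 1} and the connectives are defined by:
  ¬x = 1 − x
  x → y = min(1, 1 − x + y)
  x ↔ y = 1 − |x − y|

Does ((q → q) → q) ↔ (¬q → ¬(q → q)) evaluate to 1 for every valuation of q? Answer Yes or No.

q = 0 ↦ 1
q = 1/4 ↦ 1
q = 1/2 ↦ 1
q = 3/4 ↦ 1
q = 1 ↦ 1
Every assignment gives a value ≥ 1.

Yes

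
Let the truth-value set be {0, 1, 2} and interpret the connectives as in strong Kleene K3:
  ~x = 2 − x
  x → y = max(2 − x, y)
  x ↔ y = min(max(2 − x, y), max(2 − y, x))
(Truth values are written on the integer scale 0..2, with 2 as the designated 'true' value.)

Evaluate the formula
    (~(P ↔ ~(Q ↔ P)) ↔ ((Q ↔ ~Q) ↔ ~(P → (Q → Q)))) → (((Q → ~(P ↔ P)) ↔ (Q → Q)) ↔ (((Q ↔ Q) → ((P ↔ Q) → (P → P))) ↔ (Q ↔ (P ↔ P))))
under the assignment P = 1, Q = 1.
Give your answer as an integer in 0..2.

1

Q ↔ P = 1 ↔ 1 = 1
~(Q ↔ P) = ~1 = 1
P ↔ ~(Q ↔ P) = 1 ↔ 1 = 1
~(P ↔ ~(Q ↔ P)) = ~1 = 1
~Q = ~1 = 1
Q ↔ ~Q = 1 ↔ 1 = 1
Q → Q = 1 → 1 = 1
P → (Q → Q) = 1 → 1 = 1
~(P → (Q → Q)) = ~1 = 1
(Q ↔ ~Q) ↔ ~(P → (Q → Q)) = 1 ↔ 1 = 1
~(P ↔ ~(Q ↔ P)) ↔ ((Q ↔ ~Q) ↔ ~(P → (Q → Q))) = 1 ↔ 1 = 1
P ↔ P = 1 ↔ 1 = 1
~(P ↔ P) = ~1 = 1
Q → ~(P ↔ P) = 1 → 1 = 1
Q → Q = 1 → 1 = 1
(Q → ~(P ↔ P)) ↔ (Q → Q) = 1 ↔ 1 = 1
Q ↔ Q = 1 ↔ 1 = 1
P ↔ Q = 1 ↔ 1 = 1
P → P = 1 → 1 = 1
(P ↔ Q) → (P → P) = 1 → 1 = 1
(Q ↔ Q) → ((P ↔ Q) → (P → P)) = 1 → 1 = 1
P ↔ P = 1 ↔ 1 = 1
Q ↔ (P ↔ P) = 1 ↔ 1 = 1
((Q ↔ Q) → ((P ↔ Q) → (P → P))) ↔ (Q ↔ (P ↔ P)) = 1 ↔ 1 = 1
((Q → ~(P ↔ P)) ↔ (Q → Q)) ↔ (((Q ↔ Q) → ((P ↔ Q) → (P → P))) ↔ (Q ↔ (P ↔ P))) = 1 ↔ 1 = 1
(~(P ↔ ~(Q ↔ P)) ↔ ((Q ↔ ~Q) ↔ ~(P → (Q → Q)))) → (((Q → ~(P ↔ P)) ↔ (Q → Q)) ↔ (((Q ↔ Q) → ((P ↔ Q) → (P → P))) ↔ (Q ↔ (P ↔ P)))) = 1 → 1 = 1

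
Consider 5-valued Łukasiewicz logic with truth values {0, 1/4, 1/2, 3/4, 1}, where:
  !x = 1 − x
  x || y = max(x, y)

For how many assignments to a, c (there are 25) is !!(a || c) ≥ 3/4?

16

value 1: 9 assignments (counts)
value 3/4: 7 assignments (counts)
value 1/2: 5 assignments
value 1/4: 3 assignments
value 0: 1 assignment
So 16 of the 25 assignments meet the threshold.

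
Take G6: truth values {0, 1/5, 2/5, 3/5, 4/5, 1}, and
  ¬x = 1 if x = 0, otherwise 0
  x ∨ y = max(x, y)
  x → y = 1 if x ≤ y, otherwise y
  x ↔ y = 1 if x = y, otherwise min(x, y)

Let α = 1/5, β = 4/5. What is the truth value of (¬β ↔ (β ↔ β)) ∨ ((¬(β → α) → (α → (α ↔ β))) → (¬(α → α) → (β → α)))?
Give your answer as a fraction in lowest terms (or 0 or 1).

¬β = ¬4/5 = 0
β ↔ β = 4/5 ↔ 4/5 = 1
¬β ↔ (β ↔ β) = 0 ↔ 1 = 0
β → α = 4/5 → 1/5 = 1/5
¬(β → α) = ¬1/5 = 0
α ↔ β = 1/5 ↔ 4/5 = 1/5
α → (α ↔ β) = 1/5 → 1/5 = 1
¬(β → α) → (α → (α ↔ β)) = 0 → 1 = 1
α → α = 1/5 → 1/5 = 1
¬(α → α) = ¬1 = 0
β → α = 4/5 → 1/5 = 1/5
¬(α → α) → (β → α) = 0 → 1/5 = 1
(¬(β → α) → (α → (α ↔ β))) → (¬(α → α) → (β → α)) = 1 → 1 = 1
(¬β ↔ (β ↔ β)) ∨ ((¬(β → α) → (α → (α ↔ β))) → (¬(α → α) → (β → α))) = 0 ∨ 1 = 1

1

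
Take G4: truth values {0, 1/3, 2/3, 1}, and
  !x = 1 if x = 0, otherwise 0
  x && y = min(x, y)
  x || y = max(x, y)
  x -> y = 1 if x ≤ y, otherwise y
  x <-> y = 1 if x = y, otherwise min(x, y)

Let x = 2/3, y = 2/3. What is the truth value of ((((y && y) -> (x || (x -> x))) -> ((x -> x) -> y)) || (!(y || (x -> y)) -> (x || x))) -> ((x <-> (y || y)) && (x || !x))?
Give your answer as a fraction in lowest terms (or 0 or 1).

y && y = 2/3 && 2/3 = 2/3
x -> x = 2/3 -> 2/3 = 1
x || (x -> x) = 2/3 || 1 = 1
(y && y) -> (x || (x -> x)) = 2/3 -> 1 = 1
x -> x = 2/3 -> 2/3 = 1
(x -> x) -> y = 1 -> 2/3 = 2/3
((y && y) -> (x || (x -> x))) -> ((x -> x) -> y) = 1 -> 2/3 = 2/3
x -> y = 2/3 -> 2/3 = 1
y || (x -> y) = 2/3 || 1 = 1
!(y || (x -> y)) = !1 = 0
x || x = 2/3 || 2/3 = 2/3
!(y || (x -> y)) -> (x || x) = 0 -> 2/3 = 1
(((y && y) -> (x || (x -> x))) -> ((x -> x) -> y)) || (!(y || (x -> y)) -> (x || x)) = 2/3 || 1 = 1
y || y = 2/3 || 2/3 = 2/3
x <-> (y || y) = 2/3 <-> 2/3 = 1
!x = !2/3 = 0
x || !x = 2/3 || 0 = 2/3
(x <-> (y || y)) && (x || !x) = 1 && 2/3 = 2/3
((((y && y) -> (x || (x -> x))) -> ((x -> x) -> y)) || (!(y || (x -> y)) -> (x || x))) -> ((x <-> (y || y)) && (x || !x)) = 1 -> 2/3 = 2/3

2/3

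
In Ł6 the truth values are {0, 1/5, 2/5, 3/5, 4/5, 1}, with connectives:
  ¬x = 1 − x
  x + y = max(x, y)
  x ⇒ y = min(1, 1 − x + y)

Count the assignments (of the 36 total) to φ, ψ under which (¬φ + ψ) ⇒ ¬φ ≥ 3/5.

value 1: 21 assignments (counts)
value 4/5: 5 assignments (counts)
value 3/5: 4 assignments (counts)
value 2/5: 3 assignments
value 1/5: 2 assignments
value 0: 1 assignment
So 30 of the 36 assignments meet the threshold.

30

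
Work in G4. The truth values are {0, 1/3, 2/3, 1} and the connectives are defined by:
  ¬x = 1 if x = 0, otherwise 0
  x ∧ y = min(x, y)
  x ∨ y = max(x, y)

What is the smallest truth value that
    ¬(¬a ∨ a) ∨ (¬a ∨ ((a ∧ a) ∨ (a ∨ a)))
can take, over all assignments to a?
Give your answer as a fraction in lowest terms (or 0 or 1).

Take a = 1/3:
¬a = ¬1/3 = 0
¬a ∨ a = 0 ∨ 1/3 = 1/3
¬(¬a ∨ a) = ¬1/3 = 0
¬a = ¬1/3 = 0
a ∧ a = 1/3 ∧ 1/3 = 1/3
a ∨ a = 1/3 ∨ 1/3 = 1/3
(a ∧ a) ∨ (a ∨ a) = 1/3 ∨ 1/3 = 1/3
¬a ∨ ((a ∧ a) ∨ (a ∨ a)) = 0 ∨ 1/3 = 1/3
¬(¬a ∨ a) ∨ (¬a ∨ ((a ∧ a) ∨ (a ∨ a))) = 0 ∨ 1/3 = 1/3
No assignment yields a value below 1/3, so this is the minimum.

1/3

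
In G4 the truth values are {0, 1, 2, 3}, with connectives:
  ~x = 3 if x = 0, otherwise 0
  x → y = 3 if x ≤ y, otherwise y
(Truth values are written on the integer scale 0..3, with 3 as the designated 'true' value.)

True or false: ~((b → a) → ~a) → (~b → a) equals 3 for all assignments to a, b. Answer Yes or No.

No

Counterexample: take a = 1, b = 0.
b → a = 0 → 1 = 3
~a = ~1 = 0
(b → a) → ~a = 3 → 0 = 0
~((b → a) → ~a) = ~0 = 3
~b = ~0 = 3
~b → a = 3 → 1 = 1
~((b → a) → ~a) → (~b → a) = 3 → 1 = 1
This gives 1 ≠ 3.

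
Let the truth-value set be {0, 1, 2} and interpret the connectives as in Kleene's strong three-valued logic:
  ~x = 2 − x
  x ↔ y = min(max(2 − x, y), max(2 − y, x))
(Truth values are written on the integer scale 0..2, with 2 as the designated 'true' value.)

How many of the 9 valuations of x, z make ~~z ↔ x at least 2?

x = 0, z = 0 ↦ 2  ≥
x = 0, z = 1 ↦ 1  <
x = 0, z = 2 ↦ 0  <
x = 1, z = 0 ↦ 1  <
x = 1, z = 1 ↦ 1  <
x = 1, z = 2 ↦ 1  <
x = 2, z = 0 ↦ 0  <
x = 2, z = 1 ↦ 1  <
x = 2, z = 2 ↦ 2  ≥
So 2 of the 9 assignments meet the threshold.

2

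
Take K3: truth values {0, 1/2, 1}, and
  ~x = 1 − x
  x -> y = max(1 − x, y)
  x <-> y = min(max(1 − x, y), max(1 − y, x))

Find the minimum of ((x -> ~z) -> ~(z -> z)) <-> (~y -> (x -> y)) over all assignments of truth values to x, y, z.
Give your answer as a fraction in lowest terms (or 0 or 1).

Take x = 0, y = 0, z = 0:
~z = ~0 = 1
x -> ~z = 0 -> 1 = 1
z -> z = 0 -> 0 = 1
~(z -> z) = ~1 = 0
(x -> ~z) -> ~(z -> z) = 1 -> 0 = 0
~y = ~0 = 1
x -> y = 0 -> 0 = 1
~y -> (x -> y) = 1 -> 1 = 1
((x -> ~z) -> ~(z -> z)) <-> (~y -> (x -> y)) = 0 <-> 1 = 0
No assignment yields a value below 0, so this is the minimum.

0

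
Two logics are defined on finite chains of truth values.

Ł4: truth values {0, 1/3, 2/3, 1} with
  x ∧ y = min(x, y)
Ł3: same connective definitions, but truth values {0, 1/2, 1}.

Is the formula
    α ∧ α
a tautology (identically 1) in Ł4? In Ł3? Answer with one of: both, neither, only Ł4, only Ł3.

In Ł4: at α = 0 the value is 0 — not a tautology.
In Ł3: at α = 0 the value is 0 — not a tautology.

neither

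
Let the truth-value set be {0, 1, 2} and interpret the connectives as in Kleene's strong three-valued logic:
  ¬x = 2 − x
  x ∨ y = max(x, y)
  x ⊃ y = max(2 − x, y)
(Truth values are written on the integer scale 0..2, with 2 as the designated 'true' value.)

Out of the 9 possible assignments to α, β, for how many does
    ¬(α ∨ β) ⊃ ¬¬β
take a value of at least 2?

α = 0, β = 0 ↦ 0  <
α = 0, β = 1 ↦ 1  <
α = 0, β = 2 ↦ 2  ≥
α = 1, β = 0 ↦ 1  <
α = 1, β = 1 ↦ 1  <
α = 1, β = 2 ↦ 2  ≥
α = 2, β = 0 ↦ 2  ≥
α = 2, β = 1 ↦ 2  ≥
α = 2, β = 2 ↦ 2  ≥
So 5 of the 9 assignments meet the threshold.

5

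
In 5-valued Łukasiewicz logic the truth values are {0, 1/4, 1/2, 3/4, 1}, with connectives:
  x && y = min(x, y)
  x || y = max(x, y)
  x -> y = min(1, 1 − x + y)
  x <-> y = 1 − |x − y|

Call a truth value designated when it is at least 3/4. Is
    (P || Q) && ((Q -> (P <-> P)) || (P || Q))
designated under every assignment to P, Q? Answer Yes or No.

Counterexample: take P = 0, Q = 0.
P || Q = 0 || 0 = 0
P <-> P = 0 <-> 0 = 1
Q -> (P <-> P) = 0 -> 1 = 1
(Q -> (P <-> P)) || (P || Q) = 1 || 0 = 1
(P || Q) && ((Q -> (P <-> P)) || (P || Q)) = 0 && 1 = 0
This gives 0, which is below 3/4.

No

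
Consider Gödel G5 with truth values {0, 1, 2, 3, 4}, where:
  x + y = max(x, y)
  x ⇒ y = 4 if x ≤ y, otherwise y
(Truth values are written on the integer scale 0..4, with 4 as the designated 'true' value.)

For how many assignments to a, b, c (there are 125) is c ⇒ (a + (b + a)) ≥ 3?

value 4: 95 assignments (counts)
value 3: 7 assignments (counts)
value 2: 10 assignments
value 1: 9 assignments
value 0: 4 assignments
So 102 of the 125 assignments meet the threshold.

102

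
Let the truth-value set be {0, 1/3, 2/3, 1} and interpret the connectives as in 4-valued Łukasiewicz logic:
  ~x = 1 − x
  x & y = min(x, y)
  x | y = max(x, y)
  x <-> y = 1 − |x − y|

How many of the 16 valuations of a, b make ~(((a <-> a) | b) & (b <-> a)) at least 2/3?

a = 0, b = 0 ↦ 0  <
a = 0, b = 1/3 ↦ 1/3  <
a = 0, b = 2/3 ↦ 2/3  ≥
a = 0, b = 1 ↦ 1  ≥
a = 1/3, b = 0 ↦ 1/3  <
a = 1/3, b = 1/3 ↦ 0  <
a = 1/3, b = 2/3 ↦ 1/3  <
a = 1/3, b = 1 ↦ 2/3  ≥
a = 2/3, b = 0 ↦ 2/3  ≥
a = 2/3, b = 1/3 ↦ 1/3  <
a = 2/3, b = 2/3 ↦ 0  <
a = 2/3, b = 1 ↦ 1/3  <
a = 1, b = 0 ↦ 1  ≥
a = 1, b = 1/3 ↦ 2/3  ≥
a = 1, b = 2/3 ↦ 1/3  <
a = 1, b = 1 ↦ 0  <
So 6 of the 16 assignments meet the threshold.

6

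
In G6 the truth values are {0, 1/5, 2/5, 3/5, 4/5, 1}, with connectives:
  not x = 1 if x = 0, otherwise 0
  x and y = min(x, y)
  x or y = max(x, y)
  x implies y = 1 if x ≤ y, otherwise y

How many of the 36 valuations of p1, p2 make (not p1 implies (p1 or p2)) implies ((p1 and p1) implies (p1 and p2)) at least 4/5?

22

value 1: 21 assignments (counts)
value 4/5: 1 assignment (counts)
value 3/5: 2 assignments
value 2/5: 3 assignments
value 1/5: 4 assignments
value 0: 5 assignments
So 22 of the 36 assignments meet the threshold.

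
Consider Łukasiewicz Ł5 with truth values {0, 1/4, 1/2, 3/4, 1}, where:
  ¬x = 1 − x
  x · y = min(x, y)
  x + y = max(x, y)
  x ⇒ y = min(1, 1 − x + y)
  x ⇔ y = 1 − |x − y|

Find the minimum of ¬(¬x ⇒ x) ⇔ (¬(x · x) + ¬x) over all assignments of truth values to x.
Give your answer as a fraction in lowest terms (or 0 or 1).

1/2

Take x = 1/2:
¬x = ¬1/2 = 1/2
¬x ⇒ x = 1/2 ⇒ 1/2 = 1
¬(¬x ⇒ x) = ¬1 = 0
x · x = 1/2 · 1/2 = 1/2
¬(x · x) = ¬1/2 = 1/2
¬x = ¬1/2 = 1/2
¬(x · x) + ¬x = 1/2 + 1/2 = 1/2
¬(¬x ⇒ x) ⇔ (¬(x · x) + ¬x) = 0 ⇔ 1/2 = 1/2
No assignment yields a value below 1/2, so this is the minimum.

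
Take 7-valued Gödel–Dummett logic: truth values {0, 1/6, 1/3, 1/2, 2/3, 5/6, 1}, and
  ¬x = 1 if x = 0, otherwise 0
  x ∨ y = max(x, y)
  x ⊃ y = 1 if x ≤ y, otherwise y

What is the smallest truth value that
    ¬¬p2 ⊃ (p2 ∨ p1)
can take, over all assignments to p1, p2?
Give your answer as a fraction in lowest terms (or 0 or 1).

Take p1 = 0, p2 = 1/6:
¬p2 = ¬1/6 = 0
¬¬p2 = ¬0 = 1
p2 ∨ p1 = 1/6 ∨ 0 = 1/6
¬¬p2 ⊃ (p2 ∨ p1) = 1 ⊃ 1/6 = 1/6
No assignment yields a value below 1/6, so this is the minimum.

1/6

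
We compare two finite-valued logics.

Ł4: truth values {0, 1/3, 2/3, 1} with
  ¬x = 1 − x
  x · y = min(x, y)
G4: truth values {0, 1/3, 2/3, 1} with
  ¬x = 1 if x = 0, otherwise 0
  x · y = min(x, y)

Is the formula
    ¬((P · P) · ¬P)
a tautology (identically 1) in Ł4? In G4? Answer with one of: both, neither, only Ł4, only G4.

only G4

In Ł4: at P = 1/3 the value is 2/3 — not a tautology.
In G4: every assignment gives 1 — tautology.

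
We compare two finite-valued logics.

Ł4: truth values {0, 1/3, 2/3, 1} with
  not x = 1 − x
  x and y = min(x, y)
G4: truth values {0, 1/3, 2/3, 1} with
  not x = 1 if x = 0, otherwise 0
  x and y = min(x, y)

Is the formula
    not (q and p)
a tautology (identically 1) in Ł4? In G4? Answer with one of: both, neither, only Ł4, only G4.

In Ł4: at p = 1/3, q = 1/3 the value is 2/3 — not a tautology.
In G4: at p = 1/3, q = 1/3 the value is 0 — not a tautology.

neither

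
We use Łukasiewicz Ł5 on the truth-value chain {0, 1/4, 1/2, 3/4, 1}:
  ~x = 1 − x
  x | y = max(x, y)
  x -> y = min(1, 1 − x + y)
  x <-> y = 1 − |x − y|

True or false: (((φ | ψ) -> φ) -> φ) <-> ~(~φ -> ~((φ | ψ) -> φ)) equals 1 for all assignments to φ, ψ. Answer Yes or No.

No

Counterexample: take φ = 0, ψ = 0.
φ | ψ = 0 | 0 = 0
(φ | ψ) -> φ = 0 -> 0 = 1
((φ | ψ) -> φ) -> φ = 1 -> 0 = 0
~φ = ~0 = 1
~((φ | ψ) -> φ) = ~1 = 0
~φ -> ~((φ | ψ) -> φ) = 1 -> 0 = 0
~(~φ -> ~((φ | ψ) -> φ)) = ~0 = 1
(((φ | ψ) -> φ) -> φ) <-> ~(~φ -> ~((φ | ψ) -> φ)) = 0 <-> 1 = 0
This gives 0 ≠ 1.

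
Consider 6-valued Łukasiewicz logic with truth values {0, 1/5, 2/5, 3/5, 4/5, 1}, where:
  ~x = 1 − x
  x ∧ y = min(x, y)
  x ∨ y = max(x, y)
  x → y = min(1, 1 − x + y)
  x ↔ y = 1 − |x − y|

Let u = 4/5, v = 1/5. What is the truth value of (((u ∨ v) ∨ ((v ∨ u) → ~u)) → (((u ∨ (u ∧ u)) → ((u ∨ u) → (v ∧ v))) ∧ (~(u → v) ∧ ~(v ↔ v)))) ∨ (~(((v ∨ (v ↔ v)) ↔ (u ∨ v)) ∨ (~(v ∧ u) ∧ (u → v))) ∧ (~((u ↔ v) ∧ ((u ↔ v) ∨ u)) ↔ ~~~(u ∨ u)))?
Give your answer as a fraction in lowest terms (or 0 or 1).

1/5

u ∨ v = 4/5 ∨ 1/5 = 4/5
v ∨ u = 1/5 ∨ 4/5 = 4/5
~u = ~4/5 = 1/5
(v ∨ u) → ~u = 4/5 → 1/5 = 2/5
(u ∨ v) ∨ ((v ∨ u) → ~u) = 4/5 ∨ 2/5 = 4/5
u ∧ u = 4/5 ∧ 4/5 = 4/5
u ∨ (u ∧ u) = 4/5 ∨ 4/5 = 4/5
u ∨ u = 4/5 ∨ 4/5 = 4/5
v ∧ v = 1/5 ∧ 1/5 = 1/5
(u ∨ u) → (v ∧ v) = 4/5 → 1/5 = 2/5
(u ∨ (u ∧ u)) → ((u ∨ u) → (v ∧ v)) = 4/5 → 2/5 = 3/5
u → v = 4/5 → 1/5 = 2/5
~(u → v) = ~2/5 = 3/5
v ↔ v = 1/5 ↔ 1/5 = 1
~(v ↔ v) = ~1 = 0
~(u → v) ∧ ~(v ↔ v) = 3/5 ∧ 0 = 0
((u ∨ (u ∧ u)) → ((u ∨ u) → (v ∧ v))) ∧ (~(u → v) ∧ ~(v ↔ v)) = 3/5 ∧ 0 = 0
((u ∨ v) ∨ ((v ∨ u) → ~u)) → (((u ∨ (u ∧ u)) → ((u ∨ u) → (v ∧ v))) ∧ (~(u → v) ∧ ~(v ↔ v))) = 4/5 → 0 = 1/5
v ↔ v = 1/5 ↔ 1/5 = 1
v ∨ (v ↔ v) = 1/5 ∨ 1 = 1
u ∨ v = 4/5 ∨ 1/5 = 4/5
(v ∨ (v ↔ v)) ↔ (u ∨ v) = 1 ↔ 4/5 = 4/5
v ∧ u = 1/5 ∧ 4/5 = 1/5
~(v ∧ u) = ~1/5 = 4/5
u → v = 4/5 → 1/5 = 2/5
~(v ∧ u) ∧ (u → v) = 4/5 ∧ 2/5 = 2/5
((v ∨ (v ↔ v)) ↔ (u ∨ v)) ∨ (~(v ∧ u) ∧ (u → v)) = 4/5 ∨ 2/5 = 4/5
~(((v ∨ (v ↔ v)) ↔ (u ∨ v)) ∨ (~(v ∧ u) ∧ (u → v))) = ~4/5 = 1/5
u ↔ v = 4/5 ↔ 1/5 = 2/5
u ↔ v = 4/5 ↔ 1/5 = 2/5
(u ↔ v) ∨ u = 2/5 ∨ 4/5 = 4/5
(u ↔ v) ∧ ((u ↔ v) ∨ u) = 2/5 ∧ 4/5 = 2/5
~((u ↔ v) ∧ ((u ↔ v) ∨ u)) = ~2/5 = 3/5
u ∨ u = 4/5 ∨ 4/5 = 4/5
~(u ∨ u) = ~4/5 = 1/5
~~(u ∨ u) = ~1/5 = 4/5
~~~(u ∨ u) = ~4/5 = 1/5
~((u ↔ v) ∧ ((u ↔ v) ∨ u)) ↔ ~~~(u ∨ u) = 3/5 ↔ 1/5 = 3/5
~(((v ∨ (v ↔ v)) ↔ (u ∨ v)) ∨ (~(v ∧ u) ∧ (u → v))) ∧ (~((u ↔ v) ∧ ((u ↔ v) ∨ u)) ↔ ~~~(u ∨ u)) = 1/5 ∧ 3/5 = 1/5
(((u ∨ v) ∨ ((v ∨ u) → ~u)) → (((u ∨ (u ∧ u)) → ((u ∨ u) → (v ∧ v))) ∧ (~(u → v) ∧ ~(v ↔ v)))) ∨ (~(((v ∨ (v ↔ v)) ↔ (u ∨ v)) ∨ (~(v ∧ u) ∧ (u → v))) ∧ (~((u ↔ v) ∧ ((u ↔ v) ∨ u)) ↔ ~~~(u ∨ u))) = 1/5 ∨ 1/5 = 1/5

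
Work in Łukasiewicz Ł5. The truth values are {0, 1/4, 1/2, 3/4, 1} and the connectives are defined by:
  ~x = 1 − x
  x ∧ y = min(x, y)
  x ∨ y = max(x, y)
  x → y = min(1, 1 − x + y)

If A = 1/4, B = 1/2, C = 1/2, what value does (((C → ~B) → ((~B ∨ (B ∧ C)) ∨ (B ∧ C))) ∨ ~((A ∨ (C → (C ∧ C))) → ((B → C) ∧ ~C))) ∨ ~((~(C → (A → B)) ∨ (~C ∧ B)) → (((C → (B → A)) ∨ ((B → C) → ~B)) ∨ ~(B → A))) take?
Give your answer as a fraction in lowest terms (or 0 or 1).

1/2

~B = ~1/2 = 1/2
C → ~B = 1/2 → 1/2 = 1
~B = ~1/2 = 1/2
B ∧ C = 1/2 ∧ 1/2 = 1/2
~B ∨ (B ∧ C) = 1/2 ∨ 1/2 = 1/2
B ∧ C = 1/2 ∧ 1/2 = 1/2
(~B ∨ (B ∧ C)) ∨ (B ∧ C) = 1/2 ∨ 1/2 = 1/2
(C → ~B) → ((~B ∨ (B ∧ C)) ∨ (B ∧ C)) = 1 → 1/2 = 1/2
C ∧ C = 1/2 ∧ 1/2 = 1/2
C → (C ∧ C) = 1/2 → 1/2 = 1
A ∨ (C → (C ∧ C)) = 1/4 ∨ 1 = 1
B → C = 1/2 → 1/2 = 1
~C = ~1/2 = 1/2
(B → C) ∧ ~C = 1 ∧ 1/2 = 1/2
(A ∨ (C → (C ∧ C))) → ((B → C) ∧ ~C) = 1 → 1/2 = 1/2
~((A ∨ (C → (C ∧ C))) → ((B → C) ∧ ~C)) = ~1/2 = 1/2
((C → ~B) → ((~B ∨ (B ∧ C)) ∨ (B ∧ C))) ∨ ~((A ∨ (C → (C ∧ C))) → ((B → C) ∧ ~C)) = 1/2 ∨ 1/2 = 1/2
A → B = 1/4 → 1/2 = 1
C → (A → B) = 1/2 → 1 = 1
~(C → (A → B)) = ~1 = 0
~C = ~1/2 = 1/2
~C ∧ B = 1/2 ∧ 1/2 = 1/2
~(C → (A → B)) ∨ (~C ∧ B) = 0 ∨ 1/2 = 1/2
B → A = 1/2 → 1/4 = 3/4
C → (B → A) = 1/2 → 3/4 = 1
B → C = 1/2 → 1/2 = 1
~B = ~1/2 = 1/2
(B → C) → ~B = 1 → 1/2 = 1/2
(C → (B → A)) ∨ ((B → C) → ~B) = 1 ∨ 1/2 = 1
B → A = 1/2 → 1/4 = 3/4
~(B → A) = ~3/4 = 1/4
((C → (B → A)) ∨ ((B → C) → ~B)) ∨ ~(B → A) = 1 ∨ 1/4 = 1
(~(C → (A → B)) ∨ (~C ∧ B)) → (((C → (B → A)) ∨ ((B → C) → ~B)) ∨ ~(B → A)) = 1/2 → 1 = 1
~((~(C → (A → B)) ∨ (~C ∧ B)) → (((C → (B → A)) ∨ ((B → C) → ~B)) ∨ ~(B → A))) = ~1 = 0
(((C → ~B) → ((~B ∨ (B ∧ C)) ∨ (B ∧ C))) ∨ ~((A ∨ (C → (C ∧ C))) → ((B → C) ∧ ~C))) ∨ ~((~(C → (A → B)) ∨ (~C ∧ B)) → (((C → (B → A)) ∨ ((B → C) → ~B)) ∨ ~(B → A))) = 1/2 ∨ 0 = 1/2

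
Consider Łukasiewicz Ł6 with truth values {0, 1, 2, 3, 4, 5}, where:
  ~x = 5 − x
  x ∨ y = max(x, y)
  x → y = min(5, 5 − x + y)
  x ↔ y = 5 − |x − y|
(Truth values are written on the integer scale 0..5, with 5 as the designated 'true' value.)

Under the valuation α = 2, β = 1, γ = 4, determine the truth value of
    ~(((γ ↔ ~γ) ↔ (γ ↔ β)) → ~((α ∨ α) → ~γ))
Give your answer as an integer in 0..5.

4

~γ = ~4 = 1
γ ↔ ~γ = 4 ↔ 1 = 2
γ ↔ β = 4 ↔ 1 = 2
(γ ↔ ~γ) ↔ (γ ↔ β) = 2 ↔ 2 = 5
α ∨ α = 2 ∨ 2 = 2
~γ = ~4 = 1
(α ∨ α) → ~γ = 2 → 1 = 4
~((α ∨ α) → ~γ) = ~4 = 1
((γ ↔ ~γ) ↔ (γ ↔ β)) → ~((α ∨ α) → ~γ) = 5 → 1 = 1
~(((γ ↔ ~γ) ↔ (γ ↔ β)) → ~((α ∨ α) → ~γ)) = ~1 = 4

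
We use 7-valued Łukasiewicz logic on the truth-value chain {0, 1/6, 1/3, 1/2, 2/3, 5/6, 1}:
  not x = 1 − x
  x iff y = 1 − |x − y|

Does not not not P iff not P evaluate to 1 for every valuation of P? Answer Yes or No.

Yes

P = 0 ↦ 1
P = 1/6 ↦ 1
P = 1/3 ↦ 1
P = 1/2 ↦ 1
P = 2/3 ↦ 1
P = 5/6 ↦ 1
P = 1 ↦ 1
Every assignment gives a value ≥ 1.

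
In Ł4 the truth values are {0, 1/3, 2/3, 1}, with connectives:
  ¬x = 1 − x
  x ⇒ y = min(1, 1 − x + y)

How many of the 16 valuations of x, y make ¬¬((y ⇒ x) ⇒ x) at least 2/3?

x = 0, y = 0 ↦ 0  <
x = 0, y = 1/3 ↦ 1/3  <
x = 0, y = 2/3 ↦ 2/3  ≥
x = 0, y = 1 ↦ 1  ≥
x = 1/3, y = 0 ↦ 1/3  <
x = 1/3, y = 1/3 ↦ 1/3  <
x = 1/3, y = 2/3 ↦ 2/3  ≥
x = 1/3, y = 1 ↦ 1  ≥
x = 2/3, y = 0 ↦ 2/3  ≥
x = 2/3, y = 1/3 ↦ 2/3  ≥
x = 2/3, y = 2/3 ↦ 2/3  ≥
x = 2/3, y = 1 ↦ 1  ≥
x = 1, y = 0 ↦ 1  ≥
x = 1, y = 1/3 ↦ 1  ≥
x = 1, y = 2/3 ↦ 1  ≥
x = 1, y = 1 ↦ 1  ≥
So 12 of the 16 assignments meet the threshold.

12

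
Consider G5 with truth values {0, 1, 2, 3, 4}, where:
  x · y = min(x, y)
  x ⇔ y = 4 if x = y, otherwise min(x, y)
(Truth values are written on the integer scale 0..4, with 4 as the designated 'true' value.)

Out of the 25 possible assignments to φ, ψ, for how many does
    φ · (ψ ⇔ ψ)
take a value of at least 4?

value 4: 5 assignments (counts)
value 3: 5 assignments
value 2: 5 assignments
value 1: 5 assignments
value 0: 5 assignments
So 5 of the 25 assignments meet the threshold.

5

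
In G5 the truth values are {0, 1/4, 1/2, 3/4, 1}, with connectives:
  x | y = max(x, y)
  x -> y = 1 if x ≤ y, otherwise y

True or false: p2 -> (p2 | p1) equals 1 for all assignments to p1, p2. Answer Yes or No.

Yes

At p1 = 3/4, p2 = 1, for instance:
p2 | p1 = 1 | 3/4 = 1
p2 -> (p2 | p1) = 1 -> 1 = 1
and checking the remaining 24 assignments likewise gives ≥ 1 in every case.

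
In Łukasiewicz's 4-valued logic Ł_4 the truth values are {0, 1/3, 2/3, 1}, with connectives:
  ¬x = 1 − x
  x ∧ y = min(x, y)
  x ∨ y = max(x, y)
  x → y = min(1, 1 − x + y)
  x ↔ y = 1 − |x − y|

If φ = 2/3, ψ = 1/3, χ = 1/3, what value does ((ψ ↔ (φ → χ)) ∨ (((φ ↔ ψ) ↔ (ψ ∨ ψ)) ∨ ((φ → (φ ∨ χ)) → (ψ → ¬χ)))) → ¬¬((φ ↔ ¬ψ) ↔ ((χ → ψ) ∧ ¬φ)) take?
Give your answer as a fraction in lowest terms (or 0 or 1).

1/3

φ → χ = 2/3 → 1/3 = 2/3
ψ ↔ (φ → χ) = 1/3 ↔ 2/3 = 2/3
φ ↔ ψ = 2/3 ↔ 1/3 = 2/3
ψ ∨ ψ = 1/3 ∨ 1/3 = 1/3
(φ ↔ ψ) ↔ (ψ ∨ ψ) = 2/3 ↔ 1/3 = 2/3
φ ∨ χ = 2/3 ∨ 1/3 = 2/3
φ → (φ ∨ χ) = 2/3 → 2/3 = 1
¬χ = ¬1/3 = 2/3
ψ → ¬χ = 1/3 → 2/3 = 1
(φ → (φ ∨ χ)) → (ψ → ¬χ) = 1 → 1 = 1
((φ ↔ ψ) ↔ (ψ ∨ ψ)) ∨ ((φ → (φ ∨ χ)) → (ψ → ¬χ)) = 2/3 ∨ 1 = 1
(ψ ↔ (φ → χ)) ∨ (((φ ↔ ψ) ↔ (ψ ∨ ψ)) ∨ ((φ → (φ ∨ χ)) → (ψ → ¬χ))) = 2/3 ∨ 1 = 1
¬ψ = ¬1/3 = 2/3
φ ↔ ¬ψ = 2/3 ↔ 2/3 = 1
χ → ψ = 1/3 → 1/3 = 1
¬φ = ¬2/3 = 1/3
(χ → ψ) ∧ ¬φ = 1 ∧ 1/3 = 1/3
(φ ↔ ¬ψ) ↔ ((χ → ψ) ∧ ¬φ) = 1 ↔ 1/3 = 1/3
¬((φ ↔ ¬ψ) ↔ ((χ → ψ) ∧ ¬φ)) = ¬1/3 = 2/3
¬¬((φ ↔ ¬ψ) ↔ ((χ → ψ) ∧ ¬φ)) = ¬2/3 = 1/3
((ψ ↔ (φ → χ)) ∨ (((φ ↔ ψ) ↔ (ψ ∨ ψ)) ∨ ((φ → (φ ∨ χ)) → (ψ → ¬χ)))) → ¬¬((φ ↔ ¬ψ) ↔ ((χ → ψ) ∧ ¬φ)) = 1 → 1/3 = 1/3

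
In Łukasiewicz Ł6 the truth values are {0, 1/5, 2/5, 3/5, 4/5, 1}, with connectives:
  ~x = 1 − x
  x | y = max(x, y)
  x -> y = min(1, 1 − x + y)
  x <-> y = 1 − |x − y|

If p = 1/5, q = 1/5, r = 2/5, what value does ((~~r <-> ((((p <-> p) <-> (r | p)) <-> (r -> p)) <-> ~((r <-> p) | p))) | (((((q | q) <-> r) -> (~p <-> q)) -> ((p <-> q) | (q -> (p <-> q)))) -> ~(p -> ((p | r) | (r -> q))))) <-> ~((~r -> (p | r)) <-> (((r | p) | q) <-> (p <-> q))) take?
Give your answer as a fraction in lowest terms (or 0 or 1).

~r = ~2/5 = 3/5
~~r = ~3/5 = 2/5
p <-> p = 1/5 <-> 1/5 = 1
r | p = 2/5 | 1/5 = 2/5
(p <-> p) <-> (r | p) = 1 <-> 2/5 = 2/5
r -> p = 2/5 -> 1/5 = 4/5
((p <-> p) <-> (r | p)) <-> (r -> p) = 2/5 <-> 4/5 = 3/5
r <-> p = 2/5 <-> 1/5 = 4/5
(r <-> p) | p = 4/5 | 1/5 = 4/5
~((r <-> p) | p) = ~4/5 = 1/5
(((p <-> p) <-> (r | p)) <-> (r -> p)) <-> ~((r <-> p) | p) = 3/5 <-> 1/5 = 3/5
~~r <-> ((((p <-> p) <-> (r | p)) <-> (r -> p)) <-> ~((r <-> p) | p)) = 2/5 <-> 3/5 = 4/5
q | q = 1/5 | 1/5 = 1/5
(q | q) <-> r = 1/5 <-> 2/5 = 4/5
~p = ~1/5 = 4/5
~p <-> q = 4/5 <-> 1/5 = 2/5
((q | q) <-> r) -> (~p <-> q) = 4/5 -> 2/5 = 3/5
p <-> q = 1/5 <-> 1/5 = 1
p <-> q = 1/5 <-> 1/5 = 1
q -> (p <-> q) = 1/5 -> 1 = 1
(p <-> q) | (q -> (p <-> q)) = 1 | 1 = 1
(((q | q) <-> r) -> (~p <-> q)) -> ((p <-> q) | (q -> (p <-> q))) = 3/5 -> 1 = 1
p | r = 1/5 | 2/5 = 2/5
r -> q = 2/5 -> 1/5 = 4/5
(p | r) | (r -> q) = 2/5 | 4/5 = 4/5
p -> ((p | r) | (r -> q)) = 1/5 -> 4/5 = 1
~(p -> ((p | r) | (r -> q))) = ~1 = 0
((((q | q) <-> r) -> (~p <-> q)) -> ((p <-> q) | (q -> (p <-> q)))) -> ~(p -> ((p | r) | (r -> q))) = 1 -> 0 = 0
(~~r <-> ((((p <-> p) <-> (r | p)) <-> (r -> p)) <-> ~((r <-> p) | p))) | (((((q | q) <-> r) -> (~p <-> q)) -> ((p <-> q) | (q -> (p <-> q)))) -> ~(p -> ((p | r) | (r -> q)))) = 4/5 | 0 = 4/5
~r = ~2/5 = 3/5
p | r = 1/5 | 2/5 = 2/5
~r -> (p | r) = 3/5 -> 2/5 = 4/5
r | p = 2/5 | 1/5 = 2/5
(r | p) | q = 2/5 | 1/5 = 2/5
p <-> q = 1/5 <-> 1/5 = 1
((r | p) | q) <-> (p <-> q) = 2/5 <-> 1 = 2/5
(~r -> (p | r)) <-> (((r | p) | q) <-> (p <-> q)) = 4/5 <-> 2/5 = 3/5
~((~r -> (p | r)) <-> (((r | p) | q) <-> (p <-> q))) = ~3/5 = 2/5
((~~r <-> ((((p <-> p) <-> (r | p)) <-> (r -> p)) <-> ~((r <-> p) | p))) | (((((q | q) <-> r) -> (~p <-> q)) -> ((p <-> q) | (q -> (p <-> q)))) -> ~(p -> ((p | r) | (r -> q))))) <-> ~((~r -> (p | r)) <-> (((r | p) | q) <-> (p <-> q))) = 4/5 <-> 2/5 = 3/5

3/5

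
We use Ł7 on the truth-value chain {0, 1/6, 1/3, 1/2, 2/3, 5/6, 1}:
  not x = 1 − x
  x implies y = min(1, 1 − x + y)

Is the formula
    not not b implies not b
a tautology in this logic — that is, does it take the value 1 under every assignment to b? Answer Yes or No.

No

Counterexample: take b = 2/3.
not b = not 2/3 = 1/3
not not b = not 1/3 = 2/3
not b = not 2/3 = 1/3
not not b implies not b = 2/3 implies 1/3 = 2/3
This gives 2/3 ≠ 1.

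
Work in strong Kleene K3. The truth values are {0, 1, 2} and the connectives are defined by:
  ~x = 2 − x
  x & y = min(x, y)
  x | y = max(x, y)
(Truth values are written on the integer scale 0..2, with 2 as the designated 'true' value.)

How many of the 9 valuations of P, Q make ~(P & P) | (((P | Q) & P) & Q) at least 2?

4

P = 0, Q = 0 ↦ 2  ≥
P = 0, Q = 1 ↦ 2  ≥
P = 0, Q = 2 ↦ 2  ≥
P = 1, Q = 0 ↦ 1  <
P = 1, Q = 1 ↦ 1  <
P = 1, Q = 2 ↦ 1  <
P = 2, Q = 0 ↦ 0  <
P = 2, Q = 1 ↦ 1  <
P = 2, Q = 2 ↦ 2  ≥
So 4 of the 9 assignments meet the threshold.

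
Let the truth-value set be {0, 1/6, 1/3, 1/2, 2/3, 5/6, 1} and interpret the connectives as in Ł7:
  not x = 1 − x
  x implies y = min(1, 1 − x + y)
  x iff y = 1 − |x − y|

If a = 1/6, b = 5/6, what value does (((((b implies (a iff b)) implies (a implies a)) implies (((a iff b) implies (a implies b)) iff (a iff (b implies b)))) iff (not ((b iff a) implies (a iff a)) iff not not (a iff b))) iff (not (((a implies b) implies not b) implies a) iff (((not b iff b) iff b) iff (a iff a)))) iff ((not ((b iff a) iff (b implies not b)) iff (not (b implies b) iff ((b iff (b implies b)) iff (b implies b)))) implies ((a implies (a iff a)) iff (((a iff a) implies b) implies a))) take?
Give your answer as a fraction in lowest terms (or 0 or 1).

a iff b = 1/6 iff 5/6 = 1/3
b implies (a iff b) = 5/6 implies 1/3 = 1/2
a implies a = 1/6 implies 1/6 = 1
(b implies (a iff b)) implies (a implies a) = 1/2 implies 1 = 1
a iff b = 1/6 iff 5/6 = 1/3
a implies b = 1/6 implies 5/6 = 1
(a iff b) implies (a implies b) = 1/3 implies 1 = 1
b implies b = 5/6 implies 5/6 = 1
a iff (b implies b) = 1/6 iff 1 = 1/6
((a iff b) implies (a implies b)) iff (a iff (b implies b)) = 1 iff 1/6 = 1/6
((b implies (a iff b)) implies (a implies a)) implies (((a iff b) implies (a implies b)) iff (a iff (b implies b))) = 1 implies 1/6 = 1/6
b iff a = 5/6 iff 1/6 = 1/3
a iff a = 1/6 iff 1/6 = 1
(b iff a) implies (a iff a) = 1/3 implies 1 = 1
not ((b iff a) implies (a iff a)) = not 1 = 0
a iff b = 1/6 iff 5/6 = 1/3
not (a iff b) = not 1/3 = 2/3
not not (a iff b) = not 2/3 = 1/3
not ((b iff a) implies (a iff a)) iff not not (a iff b) = 0 iff 1/3 = 2/3
(((b implies (a iff b)) implies (a implies a)) implies (((a iff b) implies (a implies b)) iff (a iff (b implies b)))) iff (not ((b iff a) implies (a iff a)) iff not not (a iff b)) = 1/6 iff 2/3 = 1/2
a implies b = 1/6 implies 5/6 = 1
not b = not 5/6 = 1/6
(a implies b) implies not b = 1 implies 1/6 = 1/6
((a implies b) implies not b) implies a = 1/6 implies 1/6 = 1
not (((a implies b) implies not b) implies a) = not 1 = 0
not b = not 5/6 = 1/6
not b iff b = 1/6 iff 5/6 = 1/3
(not b iff b) iff b = 1/3 iff 5/6 = 1/2
a iff a = 1/6 iff 1/6 = 1
((not b iff b) iff b) iff (a iff a) = 1/2 iff 1 = 1/2
not (((a implies b) implies not b) implies a) iff (((not b iff b) iff b) iff (a iff a)) = 0 iff 1/2 = 1/2
((((b implies (a iff b)) implies (a implies a)) implies (((a iff b) implies (a implies b)) iff (a iff (b implies b)))) iff (not ((b iff a) implies (a iff a)) iff not not (a iff b))) iff (not (((a implies b) implies not b) implies a) iff (((not b iff b) iff b) iff (a iff a))) = 1/2 iff 1/2 = 1
b iff a = 5/6 iff 1/6 = 1/3
not b = not 5/6 = 1/6
b implies not b = 5/6 implies 1/6 = 1/3
(b iff a) iff (b implies not b) = 1/3 iff 1/3 = 1
not ((b iff a) iff (b implies not b)) = not 1 = 0
b implies b = 5/6 implies 5/6 = 1
not (b implies b) = not 1 = 0
b implies b = 5/6 implies 5/6 = 1
b iff (b implies b) = 5/6 iff 1 = 5/6
b implies b = 5/6 implies 5/6 = 1
(b iff (b implies b)) iff (b implies b) = 5/6 iff 1 = 5/6
not (b implies b) iff ((b iff (b implies b)) iff (b implies b)) = 0 iff 5/6 = 1/6
not ((b iff a) iff (b implies not b)) iff (not (b implies b) iff ((b iff (b implies b)) iff (b implies b))) = 0 iff 1/6 = 5/6
a iff a = 1/6 iff 1/6 = 1
a implies (a iff a) = 1/6 implies 1 = 1
a iff a = 1/6 iff 1/6 = 1
(a iff a) implies b = 1 implies 5/6 = 5/6
((a iff a) implies b) implies a = 5/6 implies 1/6 = 1/3
(a implies (a iff a)) iff (((a iff a) implies b) implies a) = 1 iff 1/3 = 1/3
(not ((b iff a) iff (b implies not b)) iff (not (b implies b) iff ((b iff (b implies b)) iff (b implies b)))) implies ((a implies (a iff a)) iff (((a iff a) implies b) implies a)) = 5/6 implies 1/3 = 1/2
(((((b implies (a iff b)) implies (a implies a)) implies (((a iff b) implies (a implies b)) iff (a iff (b implies b)))) iff (not ((b iff a) implies (a iff a)) iff not not (a iff b))) iff (not (((a implies b) implies not b) implies a) iff (((not b iff b) iff b) iff (a iff a)))) iff ((not ((b iff a) iff (b implies not b)) iff (not (b implies b) iff ((b iff (b implies b)) iff (b implies b)))) implies ((a implies (a iff a)) iff (((a iff a) implies b) implies a))) = 1 iff 1/2 = 1/2

1/2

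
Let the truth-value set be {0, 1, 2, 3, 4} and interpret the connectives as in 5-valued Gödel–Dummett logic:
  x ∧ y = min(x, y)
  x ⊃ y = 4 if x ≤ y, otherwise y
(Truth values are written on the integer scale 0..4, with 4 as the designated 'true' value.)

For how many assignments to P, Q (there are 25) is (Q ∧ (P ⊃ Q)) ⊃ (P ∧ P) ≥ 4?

value 4: 15 assignments (counts)
value 3: 1 assignment
value 2: 2 assignments
value 1: 3 assignments
value 0: 4 assignments
So 15 of the 25 assignments meet the threshold.

15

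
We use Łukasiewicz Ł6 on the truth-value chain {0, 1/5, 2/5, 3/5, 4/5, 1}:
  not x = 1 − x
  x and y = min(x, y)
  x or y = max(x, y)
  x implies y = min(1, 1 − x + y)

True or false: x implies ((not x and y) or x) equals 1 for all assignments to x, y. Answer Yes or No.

At x = 1/5, y = 0, for instance:
not x = not 1/5 = 4/5
not x and y = 4/5 and 0 = 0
(not x and y) or x = 0 or 1/5 = 1/5
x implies ((not x and y) or x) = 1/5 implies 1/5 = 1
and checking the remaining 35 assignments likewise gives ≥ 1 in every case.

Yes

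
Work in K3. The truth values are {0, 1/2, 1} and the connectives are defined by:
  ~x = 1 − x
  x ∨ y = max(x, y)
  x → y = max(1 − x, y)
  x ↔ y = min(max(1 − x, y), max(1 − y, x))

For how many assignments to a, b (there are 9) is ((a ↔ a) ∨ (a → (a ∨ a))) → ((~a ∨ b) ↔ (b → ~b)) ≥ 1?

1

a = 0, b = 0 ↦ 1  ≥
a = 0, b = 1/2 ↦ 1/2  <
a = 0, b = 1 ↦ 0  <
a = 1/2, b = 0 ↦ 1/2  <
a = 1/2, b = 1/2 ↦ 1/2  <
a = 1/2, b = 1 ↦ 1/2  <
a = 1, b = 0 ↦ 0  <
a = 1, b = 1/2 ↦ 1/2  <
a = 1, b = 1 ↦ 0  <
So 1 of the 9 assignments meets the threshold.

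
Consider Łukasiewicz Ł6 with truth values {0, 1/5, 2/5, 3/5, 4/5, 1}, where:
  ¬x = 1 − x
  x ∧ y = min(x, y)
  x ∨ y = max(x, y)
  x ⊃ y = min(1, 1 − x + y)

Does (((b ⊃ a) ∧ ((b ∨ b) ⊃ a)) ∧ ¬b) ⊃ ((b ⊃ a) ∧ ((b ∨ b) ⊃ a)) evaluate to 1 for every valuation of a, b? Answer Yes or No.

At a = 1, b = 1/5, for instance:
b ⊃ a = 1/5 ⊃ 1 = 1
b ∨ b = 1/5 ∨ 1/5 = 1/5
(b ∨ b) ⊃ a = 1/5 ⊃ 1 = 1
(b ⊃ a) ∧ ((b ∨ b) ⊃ a) = 1 ∧ 1 = 1
¬b = ¬1/5 = 4/5
((b ⊃ a) ∧ ((b ∨ b) ⊃ a)) ∧ ¬b = 1 ∧ 4/5 = 4/5
(((b ⊃ a) ∧ ((b ∨ b) ⊃ a)) ∧ ¬b) ⊃ ((b ⊃ a) ∧ ((b ∨ b) ⊃ a)) = 4/5 ⊃ 1 = 1
and checking the remaining 35 assignments likewise gives ≥ 1 in every case.

Yes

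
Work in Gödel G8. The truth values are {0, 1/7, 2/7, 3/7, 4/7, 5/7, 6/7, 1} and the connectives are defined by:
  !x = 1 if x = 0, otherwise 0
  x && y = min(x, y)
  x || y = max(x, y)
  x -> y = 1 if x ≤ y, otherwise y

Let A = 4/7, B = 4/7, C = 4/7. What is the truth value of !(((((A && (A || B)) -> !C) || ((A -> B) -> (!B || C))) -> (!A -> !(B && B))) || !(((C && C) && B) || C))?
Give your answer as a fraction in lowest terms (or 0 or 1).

A || B = 4/7 || 4/7 = 4/7
A && (A || B) = 4/7 && 4/7 = 4/7
!C = !4/7 = 0
(A && (A || B)) -> !C = 4/7 -> 0 = 0
A -> B = 4/7 -> 4/7 = 1
!B = !4/7 = 0
!B || C = 0 || 4/7 = 4/7
(A -> B) -> (!B || C) = 1 -> 4/7 = 4/7
((A && (A || B)) -> !C) || ((A -> B) -> (!B || C)) = 0 || 4/7 = 4/7
!A = !4/7 = 0
B && B = 4/7 && 4/7 = 4/7
!(B && B) = !4/7 = 0
!A -> !(B && B) = 0 -> 0 = 1
(((A && (A || B)) -> !C) || ((A -> B) -> (!B || C))) -> (!A -> !(B && B)) = 4/7 -> 1 = 1
C && C = 4/7 && 4/7 = 4/7
(C && C) && B = 4/7 && 4/7 = 4/7
((C && C) && B) || C = 4/7 || 4/7 = 4/7
!(((C && C) && B) || C) = !4/7 = 0
((((A && (A || B)) -> !C) || ((A -> B) -> (!B || C))) -> (!A -> !(B && B))) || !(((C && C) && B) || C) = 1 || 0 = 1
!(((((A && (A || B)) -> !C) || ((A -> B) -> (!B || C))) -> (!A -> !(B && B))) || !(((C && C) && B) || C)) = !1 = 0

0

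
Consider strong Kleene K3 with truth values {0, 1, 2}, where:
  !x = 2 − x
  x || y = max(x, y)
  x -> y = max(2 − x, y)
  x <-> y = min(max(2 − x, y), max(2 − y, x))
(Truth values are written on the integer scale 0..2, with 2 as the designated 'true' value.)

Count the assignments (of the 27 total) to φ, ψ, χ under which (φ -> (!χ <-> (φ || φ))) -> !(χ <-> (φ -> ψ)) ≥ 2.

value 2: 8 assignments (counts)
value 1: 15 assignments
value 0: 4 assignments
So 8 of the 27 assignments meet the threshold.

8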